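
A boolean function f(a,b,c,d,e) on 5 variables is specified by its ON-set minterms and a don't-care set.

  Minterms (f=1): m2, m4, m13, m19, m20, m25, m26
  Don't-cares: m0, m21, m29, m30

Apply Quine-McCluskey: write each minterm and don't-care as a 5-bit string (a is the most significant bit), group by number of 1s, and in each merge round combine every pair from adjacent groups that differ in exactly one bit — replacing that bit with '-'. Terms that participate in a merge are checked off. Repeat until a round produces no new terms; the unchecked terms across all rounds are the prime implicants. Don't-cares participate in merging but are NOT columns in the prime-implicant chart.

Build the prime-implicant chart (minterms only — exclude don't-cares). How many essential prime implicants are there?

Round 0: 00000✓ 00010✓ 00100✓ 01101✓ 10011 10100✓ 10101✓ 11001✓ 11010✓ 11101✓ 11110✓
Round 1: -0100 -1101 00-00 000-0 1-101 1010- 11-01 11-10
PIs = {-0100, -1101, 00-00, 000-0, 1-101, 10011, 1010-, 11-01, 11-10}
Coverage chart:
  m2: 000-0 ←essential
  m4: -0100,00-00
  m13: -1101 ←essential
  m19: 10011 ←essential
  m20: -0100,1010-
  m25: 11-01 ←essential
  m26: 11-10 ←essential
Essential: -1101, 000-0, 10011, 11-01, 11-10

5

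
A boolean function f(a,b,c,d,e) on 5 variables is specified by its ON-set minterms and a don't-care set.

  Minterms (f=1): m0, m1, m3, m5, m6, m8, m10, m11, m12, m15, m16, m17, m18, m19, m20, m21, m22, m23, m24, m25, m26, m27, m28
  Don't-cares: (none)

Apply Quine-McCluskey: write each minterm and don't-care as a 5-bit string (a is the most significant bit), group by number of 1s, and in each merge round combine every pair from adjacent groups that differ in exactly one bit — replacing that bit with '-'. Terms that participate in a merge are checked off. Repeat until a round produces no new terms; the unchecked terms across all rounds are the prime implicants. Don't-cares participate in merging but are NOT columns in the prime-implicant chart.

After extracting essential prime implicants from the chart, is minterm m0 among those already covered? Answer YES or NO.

NO

[col 0] 00000*, 00001*, 00011*, 00101*, 00110*, 01000*, 01010*, 01011*, 01100*, 01111*, 10000*, 10001*, 10010*, 10011*, 10100*, 10101*, 10110*, 10111*, 11000*, 11001*, 11010*, 11011*, 11100*
[col 1] -0000*, -0001*, -0011*, -0101*, -0110, -1000*, -1010*, -1011*, -1100*, 0-000*, 0-011*, 00-01*, 000-1*, 0000-*, 01-00*, 01-11, 010-0*, 0101-*, 1-000*, 1-001*, 1-010*, 1-011*, 1-100*, 10-00*, 10-01*, 10-10*, 10-11*, 100-0*, 100-1*, 1000-*, 1001-*, 101-0*, 101-1*, 1010-*, 1011-*, 11-00*, 110-0*, 110-1*, 1100-*, 1101-*
[col 2] --000, --011, -0-01, -00-1, -000-, -1-00, -10-0, -101-, 1--00, 1-0-0*, 1-0-1*, 1-00-*, 1-01-*, 10--0*, 10--1*, 10-0-*, 10-1-*, 100--*, 101--*, 110--*
[col 3] 1-0--, 10---
Prime implicants: --000, --011, -0-01, -00-1, -000-, -0110, -1-00, -10-0, -101-, 01-11, 1--00, 1-0--, 10---
PI chart (minterm → PIs covering it):
  0 | --000,-000-
  1 | -0-01,-00-1,-000-
  3 | --011,-00-1
  5 | -0-01  (sole → essential)
  6 | -0110  (sole → essential)
  8 | --000,-1-00,-10-0
  10 | -10-0,-101-
  11 | --011,-101-,01-11
  12 | -1-00  (sole → essential)
  15 | 01-11  (sole → essential)
  16 | --000,-000-,1--00,1-0--,10---
  17 | -0-01,-00-1,-000-,1-0--,10---
  18 | 1-0--,10---
  19 | --011,-00-1,1-0--,10---
  20 | 1--00,10---
  21 | -0-01,10---
  22 | -0110,10---
  23 | 10---  (sole → essential)
  24 | --000,-1-00,-10-0,1--00,1-0--
  25 | 1-0--  (sole → essential)
  26 | -10-0,-101-,1-0--
  27 | --011,-101-,1-0--
  28 | -1-00,1--00
Essential prime implicants: -0-01, -0110, -1-00, 01-11, 1-0--, 10---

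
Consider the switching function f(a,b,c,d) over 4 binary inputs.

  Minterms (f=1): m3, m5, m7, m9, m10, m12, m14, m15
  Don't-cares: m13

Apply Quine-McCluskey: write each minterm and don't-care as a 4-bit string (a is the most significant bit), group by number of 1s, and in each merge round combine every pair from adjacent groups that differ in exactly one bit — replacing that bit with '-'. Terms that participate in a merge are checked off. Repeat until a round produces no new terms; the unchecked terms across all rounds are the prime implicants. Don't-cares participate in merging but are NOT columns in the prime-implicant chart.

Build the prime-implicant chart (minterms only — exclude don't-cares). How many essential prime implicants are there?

5

size-2^0 implicants → 0011(✓)  0101(✓)  0111(✓)  1001(✓)  1010(✓)  1100(✓)  1101(✓)  1110(✓)  1111(✓)
size-2^1 implicants → -101(✓)  -111(✓)  0-11  01-1(✓)  1-01  1-10  11-0(✓)  11-1(✓)  110-(✓)  111-(✓)
size-2^2 implicants → -1-1  11--
Unchecked terms (primes): -1-1, 0-11, 1-01, 1-10, 11--
Minterm coverage:
  m3 ⊆ 0-11 [E]
  m5 ⊆ -1-1 [E]
  m7 ⊆ -1-1,0-11
  m9 ⊆ 1-01 [E]
  m10 ⊆ 1-10 [E]
  m12 ⊆ 11-- [E]
  m14 ⊆ 1-10,11--
  m15 ⊆ -1-1,11--
E = {-1-1, 0-11, 1-01, 1-10, 11--}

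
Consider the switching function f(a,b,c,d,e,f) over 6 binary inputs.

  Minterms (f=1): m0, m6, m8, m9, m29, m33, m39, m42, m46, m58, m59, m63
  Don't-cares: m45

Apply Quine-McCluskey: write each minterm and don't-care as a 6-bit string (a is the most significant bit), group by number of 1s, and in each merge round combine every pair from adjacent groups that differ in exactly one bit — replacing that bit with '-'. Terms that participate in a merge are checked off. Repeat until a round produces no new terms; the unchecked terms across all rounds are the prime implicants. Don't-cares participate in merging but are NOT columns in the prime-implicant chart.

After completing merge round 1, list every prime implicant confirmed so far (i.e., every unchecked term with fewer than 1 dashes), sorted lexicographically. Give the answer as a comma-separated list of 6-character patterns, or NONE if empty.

000110, 011101, 100001, 100111, 101101

[col 0] 000000*, 000110, 001000*, 001001*, 011101, 100001, 100111, 101010*, 101101, 101110*, 111010*, 111011*, 111111*
[col 1] 00-000, 00100-, 1-1010, 101-10, 111-11, 11101-
Prime implicants: 00-000, 000110, 00100-, 011101, 1-1010, 100001, 100111, 101-10, 101101, 111-11, 11101-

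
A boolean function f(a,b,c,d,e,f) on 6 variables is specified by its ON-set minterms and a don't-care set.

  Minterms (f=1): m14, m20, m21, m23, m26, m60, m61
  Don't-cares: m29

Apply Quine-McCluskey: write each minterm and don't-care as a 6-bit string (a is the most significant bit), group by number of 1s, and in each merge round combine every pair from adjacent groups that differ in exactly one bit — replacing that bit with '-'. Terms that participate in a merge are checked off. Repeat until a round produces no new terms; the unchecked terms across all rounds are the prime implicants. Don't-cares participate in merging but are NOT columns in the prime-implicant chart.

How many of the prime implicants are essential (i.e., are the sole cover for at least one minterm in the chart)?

5

Round 0: 001110 010100✓ 010101✓ 010111✓ 011010 011101✓ 111100✓ 111101✓
Round 1: -11101 01-101 0101-1 01010- 11110-
PIs = {-11101, 001110, 01-101, 0101-1, 01010-, 011010, 11110-}
Coverage chart:
  m14: 001110 ←essential
  m20: 01010- ←essential
  m21: 01-101,0101-1,01010-
  m23: 0101-1 ←essential
  m26: 011010 ←essential
  m60: 11110- ←essential
  m61: -11101,11110-
Essential: 001110, 0101-1, 01010-, 011010, 11110-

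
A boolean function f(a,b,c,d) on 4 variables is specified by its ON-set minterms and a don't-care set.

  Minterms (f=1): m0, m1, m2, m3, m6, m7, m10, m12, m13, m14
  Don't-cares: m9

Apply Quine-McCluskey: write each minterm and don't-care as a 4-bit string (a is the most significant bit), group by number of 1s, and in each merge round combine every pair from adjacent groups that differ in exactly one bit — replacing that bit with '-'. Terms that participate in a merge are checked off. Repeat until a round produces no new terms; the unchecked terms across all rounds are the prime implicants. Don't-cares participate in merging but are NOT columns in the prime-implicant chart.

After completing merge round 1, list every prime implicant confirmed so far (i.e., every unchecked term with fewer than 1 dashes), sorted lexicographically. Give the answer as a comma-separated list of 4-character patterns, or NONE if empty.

NONE

Round 0: 0000✓ 0001✓ 0010✓ 0011✓ 0110✓ 0111✓ 1001✓ 1010✓ 1100✓ 1101✓ 1110✓
Round 1: -001 -010✓ -110✓ 0-10✓ 0-11✓ 00-0✓ 00-1✓ 000-✓ 001-✓ 011-✓ 1-01 1-10✓ 11-0 110-
Round 2: --10 0-1- 00--
PIs = {--10, -001, 0-1-, 00--, 1-01, 11-0, 110-}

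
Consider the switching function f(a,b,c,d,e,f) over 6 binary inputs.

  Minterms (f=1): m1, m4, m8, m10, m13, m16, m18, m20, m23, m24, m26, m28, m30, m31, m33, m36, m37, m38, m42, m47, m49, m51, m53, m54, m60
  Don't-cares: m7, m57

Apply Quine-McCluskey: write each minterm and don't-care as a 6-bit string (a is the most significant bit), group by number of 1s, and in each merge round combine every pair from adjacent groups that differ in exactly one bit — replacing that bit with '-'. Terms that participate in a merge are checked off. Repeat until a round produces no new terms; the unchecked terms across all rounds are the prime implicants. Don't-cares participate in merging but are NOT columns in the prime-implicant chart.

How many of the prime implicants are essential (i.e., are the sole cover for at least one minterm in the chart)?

10

[col 0] 000001*, 000100*, 000111*, 001000*, 001010*, 001101, 010000*, 010010*, 010100*, 010111*, 011000*, 011010*, 011100*, 011110*, 011111*, 100001*, 100100*, 100101*, 100110*, 101010*, 101111, 110001*, 110011*, 110101*, 110110*, 111001*, 111100*
[col 1] -00001, -00100, -01010, -11100, 0-0100, 0-0111, 0-1000*, 0-1010*, 0010-0*, 01-000*, 01-010*, 01-100*, 01-111, 010-00*, 0100-0*, 011-00*, 011-10*, 0110-0*, 0111-0*, 01111-, 1-0001*, 1-0101*, 1-0110, 100-01*, 1001-0, 10010-, 11-001, 110-01*, 1100-1
[col 2] 0-10-0, 01--00, 01-0-0, 011--0, 1-0-01
Prime implicants: -00001, -00100, -01010, -11100, 0-0100, 0-0111, 0-10-0, 001101, 01--00, 01-0-0, 01-111, 011--0, 01111-, 1-0-01, 1-0110, 1001-0, 10010-, 101111, 11-001, 1100-1
PI chart (minterm → PIs covering it):
  1 | -00001  (sole → essential)
  4 | -00100,0-0100
  8 | 0-10-0  (sole → essential)
  10 | -01010,0-10-0
  13 | 001101  (sole → essential)
  16 | 01--00,01-0-0
  18 | 01-0-0  (sole → essential)
  20 | 0-0100,01--00
  23 | 0-0111,01-111
  24 | 0-10-0,01--00,01-0-0,011--0
  26 | 0-10-0,01-0-0,011--0
  28 | -11100,01--00,011--0
  30 | 011--0,01111-
  31 | 01-111,01111-
  33 | -00001,1-0-01
  36 | -00100,1001-0,10010-
  37 | 1-0-01,10010-
  38 | 1-0110,1001-0
  42 | -01010  (sole → essential)
  47 | 101111  (sole → essential)
  49 | 1-0-01,11-001,1100-1
  51 | 1100-1  (sole → essential)
  53 | 1-0-01  (sole → essential)
  54 | 1-0110  (sole → essential)
  60 | -11100  (sole → essential)
Essential prime implicants: -00001, -01010, -11100, 0-10-0, 001101, 01-0-0, 1-0-01, 1-0110, 101111, 1100-1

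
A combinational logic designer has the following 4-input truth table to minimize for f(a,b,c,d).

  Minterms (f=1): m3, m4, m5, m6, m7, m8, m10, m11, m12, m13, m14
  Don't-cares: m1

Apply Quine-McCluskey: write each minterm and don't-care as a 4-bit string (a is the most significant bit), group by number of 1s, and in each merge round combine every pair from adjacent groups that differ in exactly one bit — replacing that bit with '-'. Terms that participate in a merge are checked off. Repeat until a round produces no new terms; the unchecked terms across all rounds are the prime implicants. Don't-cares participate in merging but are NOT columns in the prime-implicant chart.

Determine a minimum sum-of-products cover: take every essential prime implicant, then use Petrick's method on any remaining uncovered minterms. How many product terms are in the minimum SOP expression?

4

Round 0: 0001✓ 0011✓ 0100✓ 0101✓ 0110✓ 0111✓ 1000✓ 1010✓ 1011✓ 1100✓ 1101✓ 1110✓
Round 1: -011 -100✓ -101✓ -110✓ 0-01✓ 0-11✓ 00-1✓ 01-0✓ 01-1✓ 010-✓ 011-✓ 1-00✓ 1-10✓ 10-0✓ 101- 11-0✓ 110-✓
Round 2: -1-0 -10- 0--1 01-- 1--0
PIs = {-011, -1-0, -10-, 0--1, 01--, 1--0, 101-}
Coverage chart:
  m3: -011,0--1
  m4: -1-0,-10-,01--
  m5: -10-,0--1,01--
  m6: -1-0,01--
  m7: 0--1,01--
  m8: 1--0 ←essential
  m10: 1--0,101-
  m11: -011,101-
  m12: -1-0,-10-,1--0
  m13: -10- ←essential
  m14: -1-0,1--0
Essential: -10-, 1--0
Petrick residual → -011, 01--
Min cover (4 terms): b'cd + bc' + a'b + ad'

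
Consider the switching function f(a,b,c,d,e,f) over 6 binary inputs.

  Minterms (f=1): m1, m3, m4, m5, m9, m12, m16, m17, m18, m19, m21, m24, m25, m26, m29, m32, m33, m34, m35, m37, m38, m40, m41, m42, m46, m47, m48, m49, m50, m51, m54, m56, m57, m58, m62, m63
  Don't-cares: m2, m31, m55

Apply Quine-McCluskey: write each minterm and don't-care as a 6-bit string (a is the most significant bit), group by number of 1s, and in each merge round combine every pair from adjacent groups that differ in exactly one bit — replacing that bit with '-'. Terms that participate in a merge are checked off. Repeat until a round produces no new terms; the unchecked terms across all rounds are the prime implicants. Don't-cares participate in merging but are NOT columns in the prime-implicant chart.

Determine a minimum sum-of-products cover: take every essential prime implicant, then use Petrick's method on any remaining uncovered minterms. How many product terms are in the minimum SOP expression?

9

Round 0: 000001✓ 000010✓ 000011✓ 000100✓ 000101✓ 001001✓ 001100✓ 010000✓ 010001✓ 010010✓ 010011✓ 010101✓ 011000✓ 011001✓ 011010✓ 011101✓ 011111✓ 100000✓ 100001✓ 100010✓ 100011✓ 100101✓ 100110✓ 101000✓ 101001✓ 101010✓ 101110✓ 101111✓ 110000✓ 110001✓ 110010✓ 110011✓ 110110✓ 110111✓ 111000✓ 111001✓ 111010✓ 111110✓ 111111✓
Round 1: -00001✓ -00010✓ -00011✓ -00101✓ -01001✓ -10000✓ -10001✓ -10010✓ -10011✓ -11000✓ -11001✓ -11010✓ -11111 0-0001✓ 0-0010✓ 0-0011✓ 0-0101✓ 0-1001✓ 00-001✓ 00-100 000-01✓ 0000-1✓ 00001-✓ 00010- 01-000✓ 01-001✓ 01-010✓ 01-101✓ 010-01✓ 0100-0✓ 0100-1✓ 01000-✓ 01001-✓ 011-01✓ 0110-0✓ 01100-✓ 0111-1 1-0000✓ 1-0001✓ 1-0010✓ 1-0011✓ 1-0110✓ 1-1000✓ 1-1001✓ 1-1010✓ 1-1110✓ 1-1111✓ 10-000✓ 10-001✓ 10-010✓ 10-110✓ 100-01✓ 100-10✓ 1000-0✓ 1000-1✓ 10000-✓ 10001-✓ 101-10✓ 1010-0✓ 10100-✓ 10111-✓ 11-000✓ 11-001✓ 11-010✓ 11-110✓ 11-111✓ 110-10✓ 110-11✓ 1100-0✓ 1100-1✓ 11000-✓ 11001-✓ 11011-✓ 111-10✓ 1110-0✓ 11100-✓ 11111-✓
Round 2: --0001✓ --0010✓ --0011✓ --1001✓ -0-001✓ -00-01 -000-1✓ -0001-✓ -1-000✓ -1-001✓ -1-010✓ -100-0✓ -100-1✓ -1000-✓ -1001-✓ -110-0✓ -1100-✓ 0--001✓ 0-0-01 0-00-1✓ 0-001-✓ 01--01 01-0-0✓ 01-00-✓ 0100--✓ 1--000✓ 1--001✓ 1--010✓ 1--110✓ 1-0-10✓ 1-00-0✓ 1-00-1✓ 1-000-✓ 1-001-✓ 1-1-10✓ 1-10-0✓ 1-100-✓ 1-111- 10--10✓ 10-0-0✓ 10-00-✓ 1000--✓ 11--10✓ 11-0-0✓ 11-00-✓ 11-11- 110-1- 1100--✓
Round 3: ---001 --00-1 --001- -1-0-0 -1-00- -100-- 1---10 1--0-0 1--00- 1-00--
PIs = {---001, --00-1, --001-, -00-01, -1-0-0, -1-00-, -100--, -11111, 0-0-01, 00-100, 00010-, 01--01, 0111-1, 1---10, 1--0-0, 1--00-, 1-00--, 1-111-, 11-11-, 110-1-}
Coverage chart:
  m1: ---001,--00-1,-00-01,0-0-01
  m3: --00-1,--001-
  m4: 00-100,00010-
  m5: -00-01,0-0-01,00010-
  m9: ---001 ←essential
  m12: 00-100 ←essential
  m16: -1-0-0,-1-00-,-100--
  m17: ---001,--00-1,-1-00-,-100--,0-0-01,01--01
  m18: --001-,-1-0-0,-100--
  m19: --00-1,--001-,-100--
  m21: 0-0-01,01--01
  m24: -1-0-0,-1-00-
  m25: ---001,-1-00-,01--01
  m26: -1-0-0 ←essential
  m29: 01--01,0111-1
  m32: 1--0-0,1--00-,1-00--
  m33: ---001,--00-1,-00-01,1--00-,1-00--
  m34: --001-,1---10,1--0-0,1-00--
  m35: --00-1,--001-,1-00--
  m37: -00-01 ←essential
  m38: 1---10 ←essential
  m40: 1--0-0,1--00-
  m41: ---001,1--00-
  m42: 1---10,1--0-0
  m46: 1---10,1-111-
  m47: 1-111- ←essential
  m48: -1-0-0,-1-00-,-100--,1--0-0,1--00-,1-00--
  m49: ---001,--00-1,-1-00-,-100--,1--00-,1-00--
  m50: --001-,-1-0-0,-100--,1---10,1--0-0,1-00--,110-1-
  m51: --00-1,--001-,-100--,1-00--,110-1-
  m54: 1---10,11-11-,110-1-
  m56: -1-0-0,-1-00-,1--0-0,1--00-
  m57: ---001,-1-00-,1--00-
  m58: -1-0-0,1---10,1--0-0
  m62: 1---10,1-111-,11-11-
  m63: -11111,1-111-,11-11-
Essential: ---001, -00-01, -1-0-0, 00-100, 1---10, 1-111-
Petrick residual → --00-1, 01--01, 1--0-0
Min cover (9 terms): d'e'f + c'd'f + b'c'e'f + bd'f' + a'b'de'f' + a'be'f + aef' + ad'f' + acde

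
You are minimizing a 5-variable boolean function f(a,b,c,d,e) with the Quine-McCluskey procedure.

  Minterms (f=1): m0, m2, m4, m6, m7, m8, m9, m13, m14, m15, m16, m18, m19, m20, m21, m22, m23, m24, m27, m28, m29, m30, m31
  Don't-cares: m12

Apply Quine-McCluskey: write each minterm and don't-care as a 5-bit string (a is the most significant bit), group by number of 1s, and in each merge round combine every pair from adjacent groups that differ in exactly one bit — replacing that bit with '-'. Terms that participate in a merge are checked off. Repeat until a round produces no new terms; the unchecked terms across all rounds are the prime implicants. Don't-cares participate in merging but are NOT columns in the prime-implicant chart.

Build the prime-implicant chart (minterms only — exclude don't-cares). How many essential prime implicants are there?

6

[col 0] 00000*, 00010*, 00100*, 00110*, 00111*, 01000*, 01001*, 01100*, 01101*, 01110*, 01111*, 10000*, 10010*, 10011*, 10100*, 10101*, 10110*, 10111*, 11000*, 11011*, 11100*, 11101*, 11110*, 11111*
[col 1] -0000*, -0010*, -0100*, -0110*, -0111*, -1000*, -1100*, -1101*, -1110*, -1111*, 0-000*, 0-100*, 0-110*, 0-111*, 00-00*, 00-10*, 000-0*, 001-0*, 0011-*, 01-00*, 01-01*, 0100-*, 011-0*, 011-1*, 0110-*, 0111-*, 1-000*, 1-011*, 1-100*, 1-101*, 1-110*, 1-111*, 10-00*, 10-10*, 10-11*, 100-0*, 1001-*, 101-0*, 101-1*, 1010-*, 1011-*, 11-00*, 11-11*, 111-0*, 111-1*, 1110-*, 1111-*
[col 2] --000*, --100*, --110*, --111*, -0-00*, -0-10*, -00-0*, -01-0*, -011-*, -1-00*, -11-0*, -11-1*, -110-*, -111-*, 0--00*, 0-1-0*, 0-11-*, 00--0*, 01-0-, 011--*, 1--00*, 1--11, 1-1-0*, 1-1-1*, 1-10-*, 1-11-*, 10--0*, 10-1-, 101--*, 111--*
[col 3] ---00, --1-0, --11-, -0--0, -11--, 1-1--
Prime implicants: ---00, --1-0, --11-, -0--0, -11--, 01-0-, 1--11, 1-1--, 10-1-
PI chart (minterm → PIs covering it):
  0 | ---00,-0--0
  2 | -0--0  (sole → essential)
  4 | ---00,--1-0,-0--0
  6 | --1-0,--11-,-0--0
  7 | --11-  (sole → essential)
  8 | ---00,01-0-
  9 | 01-0-  (sole → essential)
  13 | -11--,01-0-
  14 | --1-0,--11-,-11--
  15 | --11-,-11--
  16 | ---00,-0--0
  18 | -0--0,10-1-
  19 | 1--11,10-1-
  20 | ---00,--1-0,-0--0,1-1--
  21 | 1-1--  (sole → essential)
  22 | --1-0,--11-,-0--0,1-1--,10-1-
  23 | --11-,1--11,1-1--,10-1-
  24 | ---00  (sole → essential)
  27 | 1--11  (sole → essential)
  28 | ---00,--1-0,-11--,1-1--
  29 | -11--,1-1--
  30 | --1-0,--11-,-11--,1-1--
  31 | --11-,-11--,1--11,1-1--
Essential prime implicants: ---00, --11-, -0--0, 01-0-, 1--11, 1-1--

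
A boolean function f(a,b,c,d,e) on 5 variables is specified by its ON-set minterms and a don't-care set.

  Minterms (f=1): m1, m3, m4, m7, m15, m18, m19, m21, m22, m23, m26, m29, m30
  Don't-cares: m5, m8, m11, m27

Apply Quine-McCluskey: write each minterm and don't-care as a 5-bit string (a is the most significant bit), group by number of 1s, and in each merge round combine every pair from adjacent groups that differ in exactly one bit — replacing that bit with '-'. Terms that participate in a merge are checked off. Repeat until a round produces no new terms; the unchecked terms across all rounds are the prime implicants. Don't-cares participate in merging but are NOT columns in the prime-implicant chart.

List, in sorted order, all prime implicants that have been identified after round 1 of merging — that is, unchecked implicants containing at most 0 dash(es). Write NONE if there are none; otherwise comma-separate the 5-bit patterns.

size-2^0 implicants → 00001(✓)  00011(✓)  00100(✓)  00101(✓)  00111(✓)  01000  01011(✓)  01111(✓)  10010(✓)  10011(✓)  10101(✓)  10110(✓)  10111(✓)  11010(✓)  11011(✓)  11101(✓)  11110(✓)
size-2^1 implicants → -0011(✓)  -0101(✓)  -0111(✓)  -1011(✓)  0-011(✓)  0-111(✓)  00-01(✓)  00-11(✓)  000-1(✓)  001-1(✓)  0010-  01-11(✓)  1-010(✓)  1-011(✓)  1-101  1-110(✓)  10-10(✓)  10-11(✓)  1001-(✓)  101-1(✓)  1011-(✓)  11-10(✓)  1101-(✓)
size-2^2 implicants → --011  -0-11  -01-1  0--11  00--1  1--10  1-01-  10-1-
Unchecked terms (primes): --011, -0-11, -01-1, 0--11, 00--1, 0010-, 01000, 1--10, 1-01-, 1-101, 10-1-

01000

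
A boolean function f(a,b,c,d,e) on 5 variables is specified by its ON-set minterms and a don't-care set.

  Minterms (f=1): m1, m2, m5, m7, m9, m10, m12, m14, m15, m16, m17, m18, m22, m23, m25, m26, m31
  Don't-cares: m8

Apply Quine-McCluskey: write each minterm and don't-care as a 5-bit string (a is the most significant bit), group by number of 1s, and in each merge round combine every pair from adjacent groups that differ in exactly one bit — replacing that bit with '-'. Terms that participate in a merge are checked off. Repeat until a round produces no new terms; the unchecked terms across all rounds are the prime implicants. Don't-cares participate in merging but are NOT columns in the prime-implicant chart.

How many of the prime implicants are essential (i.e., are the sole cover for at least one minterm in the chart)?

4

Round 0: 00001✓ 00010✓ 00101✓ 00111✓ 01000✓ 01001✓ 01010✓ 01100✓ 01110✓ 01111✓ 10000✓ 10001✓ 10010✓ 10110✓ 10111✓ 11001✓ 11010✓ 11111✓
Round 1: -0001✓ -0010✓ -0111✓ -1001✓ -1010✓ -1111✓ 0-001✓ 0-010✓ 0-111✓ 00-01 001-1 01-00✓ 01-10✓ 010-0✓ 0100- 011-0✓ 0111- 1-001✓ 1-010✓ 1-111✓ 10-10 100-0 1000- 1011-
Round 2: --001 --010 --111 01--0
PIs = {--001, --010, --111, 00-01, 001-1, 01--0, 0100-, 0111-, 10-10, 100-0, 1000-, 1011-}
Coverage chart:
  m1: --001,00-01
  m2: --010 ←essential
  m5: 00-01,001-1
  m7: --111,001-1
  m9: --001,0100-
  m10: --010,01--0
  m12: 01--0 ←essential
  m14: 01--0,0111-
  m15: --111,0111-
  m16: 100-0,1000-
  m17: --001,1000-
  m18: --010,10-10,100-0
  m22: 10-10,1011-
  m23: --111,1011-
  m25: --001 ←essential
  m26: --010 ←essential
  m31: --111 ←essential
Essential: --001, --010, --111, 01--0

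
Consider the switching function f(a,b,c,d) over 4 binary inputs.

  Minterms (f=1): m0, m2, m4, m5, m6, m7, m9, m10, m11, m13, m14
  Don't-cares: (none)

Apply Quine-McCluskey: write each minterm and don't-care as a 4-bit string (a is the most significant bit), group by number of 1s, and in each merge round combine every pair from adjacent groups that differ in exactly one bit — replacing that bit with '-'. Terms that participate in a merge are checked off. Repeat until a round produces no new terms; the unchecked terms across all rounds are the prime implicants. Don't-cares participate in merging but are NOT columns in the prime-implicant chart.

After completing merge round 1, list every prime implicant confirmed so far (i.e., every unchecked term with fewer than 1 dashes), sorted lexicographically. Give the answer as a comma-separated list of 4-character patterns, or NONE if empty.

NONE

size-2^0 implicants → 0000(✓)  0010(✓)  0100(✓)  0101(✓)  0110(✓)  0111(✓)  1001(✓)  1010(✓)  1011(✓)  1101(✓)  1110(✓)
size-2^1 implicants → -010(✓)  -101  -110(✓)  0-00(✓)  0-10(✓)  00-0(✓)  01-0(✓)  01-1(✓)  010-(✓)  011-(✓)  1-01  1-10(✓)  10-1  101-
size-2^2 implicants → --10  0--0  01--
Unchecked terms (primes): --10, -101, 0--0, 01--, 1-01, 10-1, 101-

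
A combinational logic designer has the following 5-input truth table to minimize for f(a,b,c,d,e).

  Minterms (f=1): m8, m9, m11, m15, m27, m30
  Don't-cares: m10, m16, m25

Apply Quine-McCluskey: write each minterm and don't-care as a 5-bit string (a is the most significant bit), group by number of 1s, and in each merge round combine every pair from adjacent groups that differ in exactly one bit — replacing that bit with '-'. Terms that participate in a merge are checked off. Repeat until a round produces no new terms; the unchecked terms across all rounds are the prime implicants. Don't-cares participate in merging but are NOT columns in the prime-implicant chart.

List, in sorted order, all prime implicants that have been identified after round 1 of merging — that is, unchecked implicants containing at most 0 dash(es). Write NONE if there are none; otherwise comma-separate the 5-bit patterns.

Round 0: 01000✓ 01001✓ 01010✓ 01011✓ 01111✓ 10000 11001✓ 11011✓ 11110
Round 1: -1001✓ -1011✓ 01-11 010-0✓ 010-1✓ 0100-✓ 0101-✓ 110-1✓
Round 2: -10-1 010--
PIs = {-10-1, 01-11, 010--, 10000, 11110}

10000, 11110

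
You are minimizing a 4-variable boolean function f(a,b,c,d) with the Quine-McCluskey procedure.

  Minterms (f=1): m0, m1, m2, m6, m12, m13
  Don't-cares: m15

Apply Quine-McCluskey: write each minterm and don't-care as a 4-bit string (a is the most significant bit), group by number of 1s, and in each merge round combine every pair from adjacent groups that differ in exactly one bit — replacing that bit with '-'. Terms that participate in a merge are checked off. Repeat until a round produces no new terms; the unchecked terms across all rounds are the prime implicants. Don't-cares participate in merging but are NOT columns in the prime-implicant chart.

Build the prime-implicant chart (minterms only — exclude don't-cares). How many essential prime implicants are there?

3

size-2^0 implicants → 0000(✓)  0001(✓)  0010(✓)  0110(✓)  1100(✓)  1101(✓)  1111(✓)
size-2^1 implicants → 0-10  00-0  000-  11-1  110-
Unchecked terms (primes): 0-10, 00-0, 000-, 11-1, 110-
Minterm coverage:
  m0 ⊆ 00-0,000-
  m1 ⊆ 000- [E]
  m2 ⊆ 0-10,00-0
  m6 ⊆ 0-10 [E]
  m12 ⊆ 110- [E]
  m13 ⊆ 11-1,110-
E = {0-10, 000-, 110-}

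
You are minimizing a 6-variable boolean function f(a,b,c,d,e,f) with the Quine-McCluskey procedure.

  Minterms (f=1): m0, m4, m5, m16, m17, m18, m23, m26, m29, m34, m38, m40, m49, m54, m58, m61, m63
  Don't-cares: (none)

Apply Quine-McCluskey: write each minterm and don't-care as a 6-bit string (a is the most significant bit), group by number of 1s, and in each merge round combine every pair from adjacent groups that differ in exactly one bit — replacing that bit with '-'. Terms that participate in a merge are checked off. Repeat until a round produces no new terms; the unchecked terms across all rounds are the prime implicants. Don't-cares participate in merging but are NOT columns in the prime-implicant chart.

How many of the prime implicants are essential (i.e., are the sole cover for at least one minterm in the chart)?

9

size-2^0 implicants → 000000(✓)  000100(✓)  000101(✓)  010000(✓)  010001(✓)  010010(✓)  010111  011010(✓)  011101(✓)  100010(✓)  100110(✓)  101000  110001(✓)  110110(✓)  111010(✓)  111101(✓)  111111(✓)
size-2^1 implicants → -10001  -11010  -11101  0-0000  000-00  00010-  01-010  0100-0  01000-  1-0110  100-10  1111-1
Unchecked terms (primes): -10001, -11010, -11101, 0-0000, 000-00, 00010-, 01-010, 0100-0, 01000-, 010111, 1-0110, 100-10, 101000, 1111-1
Minterm coverage:
  m0 ⊆ 0-0000,000-00
  m4 ⊆ 000-00,00010-
  m5 ⊆ 00010- [E]
  m16 ⊆ 0-0000,0100-0,01000-
  m17 ⊆ -10001,01000-
  m18 ⊆ 01-010,0100-0
  m23 ⊆ 010111 [E]
  m26 ⊆ -11010,01-010
  m29 ⊆ -11101 [E]
  m34 ⊆ 100-10 [E]
  m38 ⊆ 1-0110,100-10
  m40 ⊆ 101000 [E]
  m49 ⊆ -10001 [E]
  m54 ⊆ 1-0110 [E]
  m58 ⊆ -11010 [E]
  m61 ⊆ -11101,1111-1
  m63 ⊆ 1111-1 [E]
E = {-10001, -11010, -11101, 00010-, 010111, 1-0110, 100-10, 101000, 1111-1}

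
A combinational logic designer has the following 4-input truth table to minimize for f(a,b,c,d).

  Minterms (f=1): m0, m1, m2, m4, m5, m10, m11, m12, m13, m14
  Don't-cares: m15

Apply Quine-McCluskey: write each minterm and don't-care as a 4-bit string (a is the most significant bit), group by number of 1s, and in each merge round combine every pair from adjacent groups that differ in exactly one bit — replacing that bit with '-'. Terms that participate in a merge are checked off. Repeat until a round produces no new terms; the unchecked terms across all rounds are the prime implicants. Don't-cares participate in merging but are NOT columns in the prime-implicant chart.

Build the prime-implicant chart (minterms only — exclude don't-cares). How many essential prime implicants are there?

2

[col 0] 0000*, 0001*, 0010*, 0100*, 0101*, 1010*, 1011*, 1100*, 1101*, 1110*, 1111*
[col 1] -010, -100*, -101*, 0-00*, 0-01*, 00-0, 000-*, 010-*, 1-10*, 1-11*, 101-*, 11-0*, 11-1*, 110-*, 111-*
[col 2] -10-, 0-0-, 1-1-, 11--
Prime implicants: -010, -10-, 0-0-, 00-0, 1-1-, 11--
PI chart (minterm → PIs covering it):
  0 | 0-0-,00-0
  1 | 0-0-  (sole → essential)
  2 | -010,00-0
  4 | -10-,0-0-
  5 | -10-,0-0-
  10 | -010,1-1-
  11 | 1-1-  (sole → essential)
  12 | -10-,11--
  13 | -10-,11--
  14 | 1-1-,11--
Essential prime implicants: 0-0-, 1-1-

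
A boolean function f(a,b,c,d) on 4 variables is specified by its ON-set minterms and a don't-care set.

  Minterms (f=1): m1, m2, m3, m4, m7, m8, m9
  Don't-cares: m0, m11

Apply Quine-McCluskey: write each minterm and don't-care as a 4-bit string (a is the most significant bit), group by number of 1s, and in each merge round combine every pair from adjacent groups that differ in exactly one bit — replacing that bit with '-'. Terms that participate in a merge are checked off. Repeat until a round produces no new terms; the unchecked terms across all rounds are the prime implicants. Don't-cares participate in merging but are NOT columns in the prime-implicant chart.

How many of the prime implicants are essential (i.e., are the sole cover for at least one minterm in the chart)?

4

Round 0: 0000✓ 0001✓ 0010✓ 0011✓ 0100✓ 0111✓ 1000✓ 1001✓ 1011✓
Round 1: -000✓ -001✓ -011✓ 0-00 0-11 00-0✓ 00-1✓ 000-✓ 001-✓ 10-1✓ 100-✓
Round 2: -0-1 -00- 00--
PIs = {-0-1, -00-, 0-00, 0-11, 00--}
Coverage chart:
  m1: -0-1,-00-,00--
  m2: 00-- ←essential
  m3: -0-1,0-11,00--
  m4: 0-00 ←essential
  m7: 0-11 ←essential
  m8: -00- ←essential
  m9: -0-1,-00-
Essential: -00-, 0-00, 0-11, 00--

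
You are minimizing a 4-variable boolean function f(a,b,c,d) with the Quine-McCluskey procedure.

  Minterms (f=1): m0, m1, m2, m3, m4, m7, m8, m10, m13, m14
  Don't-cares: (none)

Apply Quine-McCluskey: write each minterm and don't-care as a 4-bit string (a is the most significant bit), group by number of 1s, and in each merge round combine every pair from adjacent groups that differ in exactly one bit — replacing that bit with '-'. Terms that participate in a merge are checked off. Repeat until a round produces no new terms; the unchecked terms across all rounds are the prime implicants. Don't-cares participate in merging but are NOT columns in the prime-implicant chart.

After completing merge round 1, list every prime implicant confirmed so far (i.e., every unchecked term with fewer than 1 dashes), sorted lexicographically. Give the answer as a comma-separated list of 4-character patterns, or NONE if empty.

size-2^0 implicants → 0000(✓)  0001(✓)  0010(✓)  0011(✓)  0100(✓)  0111(✓)  1000(✓)  1010(✓)  1101  1110(✓)
size-2^1 implicants → -000(✓)  -010(✓)  0-00  0-11  00-0(✓)  00-1(✓)  000-(✓)  001-(✓)  1-10  10-0(✓)
size-2^2 implicants → -0-0  00--
Unchecked terms (primes): -0-0, 0-00, 0-11, 00--, 1-10, 1101

1101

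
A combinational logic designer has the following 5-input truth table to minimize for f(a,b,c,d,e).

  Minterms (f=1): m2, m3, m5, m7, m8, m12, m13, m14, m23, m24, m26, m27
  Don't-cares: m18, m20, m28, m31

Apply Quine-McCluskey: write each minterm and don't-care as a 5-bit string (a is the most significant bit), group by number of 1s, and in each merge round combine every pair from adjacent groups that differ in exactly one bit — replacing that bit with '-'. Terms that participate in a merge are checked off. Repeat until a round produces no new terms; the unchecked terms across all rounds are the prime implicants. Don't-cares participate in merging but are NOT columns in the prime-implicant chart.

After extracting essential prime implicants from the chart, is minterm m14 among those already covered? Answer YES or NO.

YES

size-2^0 implicants → 00010(✓)  00011(✓)  00101(✓)  00111(✓)  01000(✓)  01100(✓)  01101(✓)  01110(✓)  10010(✓)  10100(✓)  10111(✓)  11000(✓)  11010(✓)  11011(✓)  11100(✓)  11111(✓)
size-2^1 implicants → -0010  -0111  -1000(✓)  -1100(✓)  0-101  00-11  0001-  001-1  01-00(✓)  011-0  0110-  1-010  1-100  1-111  11-00(✓)  11-11  110-0  1101-
size-2^2 implicants → -1-00
Unchecked terms (primes): -0010, -0111, -1-00, 0-101, 00-11, 0001-, 001-1, 011-0, 0110-, 1-010, 1-100, 1-111, 11-11, 110-0, 1101-
Minterm coverage:
  m2 ⊆ -0010,0001-
  m3 ⊆ 00-11,0001-
  m5 ⊆ 0-101,001-1
  m7 ⊆ -0111,00-11,001-1
  m8 ⊆ -1-00 [E]
  m12 ⊆ -1-00,011-0,0110-
  m13 ⊆ 0-101,0110-
  m14 ⊆ 011-0 [E]
  m23 ⊆ -0111,1-111
  m24 ⊆ -1-00,110-0
  m26 ⊆ 1-010,110-0,1101-
  m27 ⊆ 11-11,1101-
E = {-1-00, 011-0}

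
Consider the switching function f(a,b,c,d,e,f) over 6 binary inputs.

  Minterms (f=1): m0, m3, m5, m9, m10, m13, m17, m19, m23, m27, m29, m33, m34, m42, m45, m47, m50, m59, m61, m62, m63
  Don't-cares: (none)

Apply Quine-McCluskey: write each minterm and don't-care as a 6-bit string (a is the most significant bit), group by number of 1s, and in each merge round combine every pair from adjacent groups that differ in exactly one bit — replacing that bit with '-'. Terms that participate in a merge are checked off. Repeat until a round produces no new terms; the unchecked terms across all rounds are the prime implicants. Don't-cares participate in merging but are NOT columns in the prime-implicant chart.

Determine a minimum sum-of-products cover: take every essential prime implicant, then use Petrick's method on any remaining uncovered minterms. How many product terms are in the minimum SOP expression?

13

[col 0] 000000, 000011*, 000101*, 001001*, 001010*, 001101*, 010001*, 010011*, 010111*, 011011*, 011101*, 100001, 100010*, 101010*, 101101*, 101111*, 110010*, 111011*, 111101*, 111110*, 111111*
[col 1] -01010, -01101*, -11011, -11101*, 0-0011, 0-1101*, 00-101, 001-01, 01-011, 010-11, 0100-1, 1-0010, 1-1101*, 1-1111*, 10-010, 1011-1*, 111-11, 1111-1*, 11111-
[col 2] --1101, 1-11-1
Prime implicants: --1101, -01010, -11011, 0-0011, 00-101, 000000, 001-01, 01-011, 010-11, 0100-1, 1-0010, 1-11-1, 10-010, 100001, 111-11, 11111-
PI chart (minterm → PIs covering it):
  0 | 000000  (sole → essential)
  3 | 0-0011  (sole → essential)
  5 | 00-101  (sole → essential)
  9 | 001-01  (sole → essential)
  10 | -01010  (sole → essential)
  13 | --1101,00-101,001-01
  17 | 0100-1  (sole → essential)
  19 | 0-0011,01-011,010-11,0100-1
  23 | 010-11  (sole → essential)
  27 | -11011,01-011
  29 | --1101  (sole → essential)
  33 | 100001  (sole → essential)
  34 | 1-0010,10-010
  42 | -01010,10-010
  45 | --1101,1-11-1
  47 | 1-11-1  (sole → essential)
  50 | 1-0010  (sole → essential)
  59 | -11011,111-11
  61 | --1101,1-11-1
  62 | 11111-  (sole → essential)
  63 | 1-11-1,111-11,11111-
Essential prime implicants: --1101, -01010, 0-0011, 00-101, 000000, 001-01, 010-11, 0100-1, 1-0010, 1-11-1, 100001, 11111-
Petrick residual → -11011
Minimum SOP uses 13 PIs: cde'f + b'cd'ef' + bcd'ef + a'c'd'ef + a'b'de'f + a'b'c'd'e'f' + a'b'ce'f + a'bc'ef + a'bc'd'f + ac'd'ef' + acdf + ab'c'd'e'f + abcde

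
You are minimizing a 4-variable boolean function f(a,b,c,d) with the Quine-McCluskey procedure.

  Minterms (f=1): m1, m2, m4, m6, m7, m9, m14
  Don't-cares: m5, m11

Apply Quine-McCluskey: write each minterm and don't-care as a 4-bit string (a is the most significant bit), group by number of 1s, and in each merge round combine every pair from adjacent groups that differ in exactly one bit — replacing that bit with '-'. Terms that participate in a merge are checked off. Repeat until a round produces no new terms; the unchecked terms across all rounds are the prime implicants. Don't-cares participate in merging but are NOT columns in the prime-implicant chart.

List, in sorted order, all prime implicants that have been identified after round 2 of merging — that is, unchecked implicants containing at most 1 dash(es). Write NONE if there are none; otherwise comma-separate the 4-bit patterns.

size-2^0 implicants → 0001(✓)  0010(✓)  0100(✓)  0101(✓)  0110(✓)  0111(✓)  1001(✓)  1011(✓)  1110(✓)
size-2^1 implicants → -001  -110  0-01  0-10  01-0(✓)  01-1(✓)  010-(✓)  011-(✓)  10-1
size-2^2 implicants → 01--
Unchecked terms (primes): -001, -110, 0-01, 0-10, 01--, 10-1

-001, -110, 0-01, 0-10, 10-1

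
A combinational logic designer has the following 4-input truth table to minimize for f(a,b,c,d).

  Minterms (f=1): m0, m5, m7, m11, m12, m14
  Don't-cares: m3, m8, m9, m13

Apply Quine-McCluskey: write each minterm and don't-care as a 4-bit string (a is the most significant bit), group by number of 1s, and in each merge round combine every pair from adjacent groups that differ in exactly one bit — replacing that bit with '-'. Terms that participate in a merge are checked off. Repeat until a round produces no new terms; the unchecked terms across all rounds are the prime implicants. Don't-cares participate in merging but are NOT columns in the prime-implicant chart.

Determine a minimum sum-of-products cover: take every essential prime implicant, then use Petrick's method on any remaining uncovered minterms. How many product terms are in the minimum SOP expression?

4

size-2^0 implicants → 0000(✓)  0011(✓)  0101(✓)  0111(✓)  1000(✓)  1001(✓)  1011(✓)  1100(✓)  1101(✓)  1110(✓)
size-2^1 implicants → -000  -011  -101  0-11  01-1  1-00(✓)  1-01(✓)  10-1  100-(✓)  11-0  110-(✓)
size-2^2 implicants → 1-0-
Unchecked terms (primes): -000, -011, -101, 0-11, 01-1, 1-0-, 10-1, 11-0
Minterm coverage:
  m0 ⊆ -000 [E]
  m5 ⊆ -101,01-1
  m7 ⊆ 0-11,01-1
  m11 ⊆ -011,10-1
  m12 ⊆ 1-0-,11-0
  m14 ⊆ 11-0 [E]
E = {-000, 11-0}
Petrick residual → -011, 01-1
Cover = b'c'd' + b'cd + a'bd + abd'  |cover|=4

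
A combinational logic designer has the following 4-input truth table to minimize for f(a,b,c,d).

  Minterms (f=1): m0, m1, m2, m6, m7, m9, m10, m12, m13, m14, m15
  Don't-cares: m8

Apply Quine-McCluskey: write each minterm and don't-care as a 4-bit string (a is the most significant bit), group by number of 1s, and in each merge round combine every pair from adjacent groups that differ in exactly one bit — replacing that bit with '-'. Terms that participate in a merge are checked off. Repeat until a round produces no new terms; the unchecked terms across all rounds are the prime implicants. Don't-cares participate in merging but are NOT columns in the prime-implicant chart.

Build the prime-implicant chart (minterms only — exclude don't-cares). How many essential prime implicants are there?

2

Round 0: 0000✓ 0001✓ 0010✓ 0110✓ 0111✓ 1000✓ 1001✓ 1010✓ 1100✓ 1101✓ 1110✓ 1111✓
Round 1: -000✓ -001✓ -010✓ -110✓ -111✓ 0-10✓ 00-0✓ 000-✓ 011-✓ 1-00✓ 1-01✓ 1-10✓ 10-0✓ 100-✓ 11-0✓ 11-1✓ 110-✓ 111-✓
Round 2: --10 -0-0 -00- -11- 1--0 1-0- 11--
PIs = {--10, -0-0, -00-, -11-, 1--0, 1-0-, 11--}
Coverage chart:
  m0: -0-0,-00-
  m1: -00- ←essential
  m2: --10,-0-0
  m6: --10,-11-
  m7: -11- ←essential
  m9: -00-,1-0-
  m10: --10,-0-0,1--0
  m12: 1--0,1-0-,11--
  m13: 1-0-,11--
  m14: --10,-11-,1--0,11--
  m15: -11-,11--
Essential: -00-, -11-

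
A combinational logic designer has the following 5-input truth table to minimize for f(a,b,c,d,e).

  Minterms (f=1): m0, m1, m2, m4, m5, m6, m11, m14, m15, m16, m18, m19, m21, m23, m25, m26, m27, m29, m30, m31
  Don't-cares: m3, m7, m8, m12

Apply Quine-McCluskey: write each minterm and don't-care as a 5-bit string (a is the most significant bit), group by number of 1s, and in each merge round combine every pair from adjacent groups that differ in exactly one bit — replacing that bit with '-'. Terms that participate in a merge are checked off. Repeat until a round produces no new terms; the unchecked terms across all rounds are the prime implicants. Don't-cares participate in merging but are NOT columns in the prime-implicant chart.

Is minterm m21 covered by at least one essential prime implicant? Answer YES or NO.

[col 0] 00000*, 00001*, 00010*, 00011*, 00100*, 00101*, 00110*, 00111*, 01000*, 01011*, 01100*, 01110*, 01111*, 10000*, 10010*, 10011*, 10101*, 10111*, 11001*, 11010*, 11011*, 11101*, 11110*, 11111*
[col 1] -0000*, -0010*, -0011*, -0101*, -0111*, -1011*, -1110*, -1111*, 0-000*, 0-011*, 0-100*, 0-110*, 0-111*, 00-00*, 00-01*, 00-10*, 00-11*, 000-0*, 000-1*, 0000-*, 0001-*, 001-0*, 001-1*, 0010-*, 0011-*, 01-00*, 01-11*, 011-0*, 0111-*, 1-010*, 1-011*, 1-101*, 1-111*, 10-11*, 100-0*, 1001-*, 101-1*, 11-01*, 11-10*, 11-11*, 110-1*, 1101-*, 111-1*, 1111-*
[col 2] --011*, --111*, -0-11*, -00-0, -001-, -01-1, -1-11*, -111-, 0--00, 0--11*, 0-1-0, 0-11-, 00--0*, 00--1*, 00-0-*, 00-1-*, 000--*, 001--*, 1--11*, 1-01-, 1-1-1, 11--1, 11-1-
[col 3] ---11, 00---
Prime implicants: ---11, -00-0, -001-, -01-1, -111-, 0--00, 0-1-0, 0-11-, 00---, 1-01-, 1-1-1, 11--1, 11-1-
PI chart (minterm → PIs covering it):
  0 | -00-0,0--00,00---
  1 | 00---  (sole → essential)
  2 | -00-0,-001-,00---
  4 | 0--00,0-1-0,00---
  5 | -01-1,00---
  6 | 0-1-0,0-11-,00---
  11 | ---11  (sole → essential)
  14 | -111-,0-1-0,0-11-
  15 | ---11,-111-,0-11-
  16 | -00-0  (sole → essential)
  18 | -00-0,-001-,1-01-
  19 | ---11,-001-,1-01-
  21 | -01-1,1-1-1
  23 | ---11,-01-1,1-1-1
  25 | 11--1  (sole → essential)
  26 | 1-01-,11-1-
  27 | ---11,1-01-,11--1,11-1-
  29 | 1-1-1,11--1
  30 | -111-,11-1-
  31 | ---11,-111-,1-1-1,11--1,11-1-
Essential prime implicants: ---11, -00-0, 00---, 11--1

NO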